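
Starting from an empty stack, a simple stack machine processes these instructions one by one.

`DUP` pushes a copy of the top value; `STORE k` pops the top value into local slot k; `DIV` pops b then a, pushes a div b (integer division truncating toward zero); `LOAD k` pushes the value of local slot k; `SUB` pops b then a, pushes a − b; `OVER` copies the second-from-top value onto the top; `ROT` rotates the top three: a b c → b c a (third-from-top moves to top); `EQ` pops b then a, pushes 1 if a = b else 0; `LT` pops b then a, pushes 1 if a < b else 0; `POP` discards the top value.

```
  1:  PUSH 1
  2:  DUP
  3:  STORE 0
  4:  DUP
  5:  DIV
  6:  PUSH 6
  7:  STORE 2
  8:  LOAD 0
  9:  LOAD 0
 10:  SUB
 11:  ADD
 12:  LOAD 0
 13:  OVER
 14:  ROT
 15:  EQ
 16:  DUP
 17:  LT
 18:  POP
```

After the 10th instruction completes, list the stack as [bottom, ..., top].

[1, 0]

PUSH 1  -> 1
DUP     -> 1 1
STORE 0 -> 1
DUP     -> 1 1
DIV     -> 1
PUSH 6  -> 1 6
STORE 2 -> 1
LOAD 0  -> 1 1
LOAD 0  -> 1 1 1
SUB     -> 1 0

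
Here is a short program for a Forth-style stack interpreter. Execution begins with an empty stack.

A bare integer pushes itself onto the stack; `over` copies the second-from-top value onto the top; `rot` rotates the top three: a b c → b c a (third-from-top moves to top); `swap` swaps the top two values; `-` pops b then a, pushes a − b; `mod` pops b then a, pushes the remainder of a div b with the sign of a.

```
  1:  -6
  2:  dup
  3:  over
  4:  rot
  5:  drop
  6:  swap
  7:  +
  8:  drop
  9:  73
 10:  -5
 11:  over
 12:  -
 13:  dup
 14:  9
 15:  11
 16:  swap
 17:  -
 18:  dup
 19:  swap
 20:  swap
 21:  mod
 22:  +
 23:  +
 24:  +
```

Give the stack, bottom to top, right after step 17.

-6   -> -6
dup  -> -6 -6
over -> -6 -6 -6
rot  -> -6 -6 -6
drop -> -6 -6
swap -> -6 -6
+    -> -12
drop -> (empty)
73   -> 73
-5   -> 73 -5
over -> 73 -5 73
-    -> 73 -78
dup  -> 73 -78 -78
9    -> 73 -78 -78 9
11   -> 73 -78 -78 9 11
swap -> 73 -78 -78 11 9
-    -> 73 -78 -78 2

[73, -78, -78, 2]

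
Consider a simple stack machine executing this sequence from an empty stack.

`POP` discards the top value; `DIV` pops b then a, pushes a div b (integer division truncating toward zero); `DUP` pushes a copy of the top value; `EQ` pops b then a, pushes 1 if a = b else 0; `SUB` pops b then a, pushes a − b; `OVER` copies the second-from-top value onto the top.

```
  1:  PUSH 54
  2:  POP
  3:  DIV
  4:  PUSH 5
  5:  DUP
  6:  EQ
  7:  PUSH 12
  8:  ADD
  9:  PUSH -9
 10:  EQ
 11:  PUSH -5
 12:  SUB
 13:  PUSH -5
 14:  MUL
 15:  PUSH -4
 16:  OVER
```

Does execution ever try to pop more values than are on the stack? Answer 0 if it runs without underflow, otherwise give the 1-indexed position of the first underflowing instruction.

PUSH 54 : [54]
POP     : []
DIV  — needs 2 operands, stack has 0 → underflow

3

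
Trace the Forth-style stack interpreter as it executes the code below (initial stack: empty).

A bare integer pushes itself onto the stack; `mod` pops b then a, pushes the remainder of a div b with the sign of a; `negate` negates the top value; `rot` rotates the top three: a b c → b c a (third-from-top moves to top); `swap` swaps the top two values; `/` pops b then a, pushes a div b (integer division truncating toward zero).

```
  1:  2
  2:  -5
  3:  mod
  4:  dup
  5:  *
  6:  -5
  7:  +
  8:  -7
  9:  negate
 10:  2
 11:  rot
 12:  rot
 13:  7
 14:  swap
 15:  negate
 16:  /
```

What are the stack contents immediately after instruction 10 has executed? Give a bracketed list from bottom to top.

[-1, 7, 2]

2      → [2]
-5     → [2, -5]
mod    → [2]
dup    → [2, 2]
*      → [4]
-5     → [4, -5]
+      → [-1]
-7     → [-1, -7]
negate → [-1, 7]
2      → [-1, 7, 2]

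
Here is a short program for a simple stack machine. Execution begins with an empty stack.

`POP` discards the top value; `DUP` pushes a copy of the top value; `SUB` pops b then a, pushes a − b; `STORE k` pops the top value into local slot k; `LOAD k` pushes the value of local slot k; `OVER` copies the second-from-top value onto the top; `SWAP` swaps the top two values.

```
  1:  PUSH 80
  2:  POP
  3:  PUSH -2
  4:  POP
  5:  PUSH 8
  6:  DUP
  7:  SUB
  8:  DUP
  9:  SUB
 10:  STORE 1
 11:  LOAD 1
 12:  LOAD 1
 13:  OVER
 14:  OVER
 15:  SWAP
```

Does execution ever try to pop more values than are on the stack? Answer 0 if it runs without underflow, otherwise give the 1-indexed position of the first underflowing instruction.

PUSH 80  80
POP      (empty)
PUSH -2  -2
POP      (empty)
PUSH 8   8
DUP      8 8
SUB      0
DUP      0 0
SUB      0
STORE 1  (empty)
LOAD 1   0
LOAD 1   0 0
OVER     0 0 0
OVER     0 0 0 0
SWAP     0 0 0 0

0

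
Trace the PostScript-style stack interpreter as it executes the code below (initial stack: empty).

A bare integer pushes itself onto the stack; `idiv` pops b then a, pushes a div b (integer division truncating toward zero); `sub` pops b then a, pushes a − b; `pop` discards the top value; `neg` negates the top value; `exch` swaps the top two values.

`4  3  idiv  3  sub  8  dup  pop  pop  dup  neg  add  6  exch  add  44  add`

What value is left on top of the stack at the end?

4     [4]
3     [4, 3]
idiv  [1]
3     [1, 3]
sub   [-2]
8     [-2, 8]
dup   [-2, 8, 8]
pop   [-2, 8]
pop   [-2]
dup   [-2, -2]
neg   [-2, 2]
add   [0]
6     [0, 6]
exch  [6, 0]
add   [6]
44    [6, 44]
add   [50]

50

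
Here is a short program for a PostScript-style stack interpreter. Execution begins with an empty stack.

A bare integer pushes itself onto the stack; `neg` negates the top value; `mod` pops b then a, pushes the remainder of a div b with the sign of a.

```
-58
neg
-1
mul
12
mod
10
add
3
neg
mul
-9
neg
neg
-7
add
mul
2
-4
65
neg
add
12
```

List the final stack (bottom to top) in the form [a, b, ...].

-58 -> [-58]
neg -> [58]
-1  -> [58, -1]
mul -> [-58]
12  -> [-58, 12]
mod -> [-10]
10  -> [-10, 10]
add -> [0]
3   -> [0, 3]
neg -> [0, -3]
mul -> [0]
-9  -> [0, -9]
neg -> [0, 9]
neg -> [0, -9]
-7  -> [0, -9, -7]
add -> [0, -16]
mul -> [0]
2   -> [0, 2]
-4  -> [0, 2, -4]
65  -> [0, 2, -4, 65]
neg -> [0, 2, -4, -65]
add -> [0, 2, -69]
12  -> [0, 2, -69, 12]

[0, 2, -69, 12]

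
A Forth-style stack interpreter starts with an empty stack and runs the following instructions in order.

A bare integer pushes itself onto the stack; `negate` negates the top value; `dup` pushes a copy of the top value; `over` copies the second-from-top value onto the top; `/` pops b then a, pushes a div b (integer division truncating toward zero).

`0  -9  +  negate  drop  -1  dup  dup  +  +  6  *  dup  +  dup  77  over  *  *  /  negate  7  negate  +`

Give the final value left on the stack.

0      → [0]
-9     → [0, -9]
+      → [-9]
negate → [9]
drop   → []
-1     → [-1]
dup    → [-1, -1]
dup    → [-1, -1, -1]
+      → [-1, -2]
+      → [-3]
6      → [-3, 6]
*      → [-18]
dup    → [-18, -18]
+      → [-36]
dup    → [-36, -36]
77     → [-36, -36, 77]
over   → [-36, -36, 77, -36]
*      → [-36, -36, -2772]
*      → [-36, 99792]
/      → [0]
negate → [0]
7      → [0, 7]
negate → [0, -7]
+      → [-7]

-7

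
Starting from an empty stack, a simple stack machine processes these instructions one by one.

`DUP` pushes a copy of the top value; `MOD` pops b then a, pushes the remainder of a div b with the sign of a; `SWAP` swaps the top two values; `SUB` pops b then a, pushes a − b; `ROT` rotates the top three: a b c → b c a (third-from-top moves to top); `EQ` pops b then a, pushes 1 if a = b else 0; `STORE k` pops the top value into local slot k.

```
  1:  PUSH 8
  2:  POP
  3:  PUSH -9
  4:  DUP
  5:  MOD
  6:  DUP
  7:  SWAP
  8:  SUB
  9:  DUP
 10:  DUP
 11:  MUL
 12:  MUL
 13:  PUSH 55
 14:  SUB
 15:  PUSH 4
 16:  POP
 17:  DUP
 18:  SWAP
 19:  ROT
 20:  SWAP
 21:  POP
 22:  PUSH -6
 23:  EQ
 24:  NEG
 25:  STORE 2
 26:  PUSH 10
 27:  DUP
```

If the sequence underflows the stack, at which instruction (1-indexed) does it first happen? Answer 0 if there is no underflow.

PUSH 8   8
POP      (empty)
PUSH -9  -9
DUP      -9 -9
MOD      0
DUP      0 0
SWAP     0 0
SUB      0
DUP      0 0
DUP      0 0 0
MUL      0 0
MUL      0
PUSH 55  0 55
SUB      -55
PUSH 4   -55 4
POP      -55
DUP      -55 -55
SWAP     -55 -55
ROT  — needs 3 operands, stack has 2 → underflow

19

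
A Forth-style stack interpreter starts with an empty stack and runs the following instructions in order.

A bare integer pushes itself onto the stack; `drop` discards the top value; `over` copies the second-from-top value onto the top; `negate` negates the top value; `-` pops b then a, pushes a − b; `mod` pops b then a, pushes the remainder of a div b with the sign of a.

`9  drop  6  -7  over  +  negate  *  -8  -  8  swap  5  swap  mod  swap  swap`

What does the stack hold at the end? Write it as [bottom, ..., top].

9      -> 9
drop   -> (empty)
6      -> 6
-7     -> 6 -7
over   -> 6 -7 6
+      -> 6 -1
negate -> 6 1
*      -> 6
-8     -> 6 -8
-      -> 14
8      -> 14 8
swap   -> 8 14
5      -> 8 14 5
swap   -> 8 5 14
mod    -> 8 5
swap   -> 5 8
swap   -> 8 5

[8, 5]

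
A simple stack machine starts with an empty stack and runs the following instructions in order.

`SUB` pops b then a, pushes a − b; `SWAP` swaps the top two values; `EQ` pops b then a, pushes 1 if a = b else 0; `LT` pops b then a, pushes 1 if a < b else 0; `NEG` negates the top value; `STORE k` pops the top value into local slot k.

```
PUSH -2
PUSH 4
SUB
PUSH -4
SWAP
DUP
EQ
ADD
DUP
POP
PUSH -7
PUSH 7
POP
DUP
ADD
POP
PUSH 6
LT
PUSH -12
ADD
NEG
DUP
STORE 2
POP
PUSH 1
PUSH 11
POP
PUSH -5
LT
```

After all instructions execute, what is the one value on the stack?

0

PUSH -2  → [-2]
PUSH 4   → [-2, 4]
SUB      → [-6]
PUSH -4  → [-6, -4]
SWAP     → [-4, -6]
DUP      → [-4, -6, -6]
EQ       → [-4, 1]
ADD      → [-3]
DUP      → [-3, -3]
POP      → [-3]
PUSH -7  → [-3, -7]
PUSH 7   → [-3, -7, 7]
POP      → [-3, -7]
DUP      → [-3, -7, -7]
ADD      → [-3, -14]
POP      → [-3]
PUSH 6   → [-3, 6]
LT       → [1]
PUSH -12 → [1, -12]
ADD      → [-11]
NEG      → [11]
DUP      → [11, 11]
STORE 2  → [11]
POP      → []
PUSH 1   → [1]
PUSH 11  → [1, 11]
POP      → [1]
PUSH -5  → [1, -5]
LT       → [0]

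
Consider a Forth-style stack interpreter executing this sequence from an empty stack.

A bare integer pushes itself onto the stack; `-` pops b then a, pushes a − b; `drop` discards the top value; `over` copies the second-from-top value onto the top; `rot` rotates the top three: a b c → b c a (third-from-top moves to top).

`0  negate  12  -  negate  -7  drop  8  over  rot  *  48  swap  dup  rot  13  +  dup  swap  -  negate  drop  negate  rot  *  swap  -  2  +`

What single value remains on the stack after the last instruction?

0      : [0]
negate : [0]
12     : [0, 12]
-      : [-12]
negate : [12]
-7     : [12, -7]
drop   : [12]
8      : [12, 8]
over   : [12, 8, 12]
rot    : [8, 12, 12]
*      : [8, 144]
48     : [8, 144, 48]
swap   : [8, 48, 144]
dup    : [8, 48, 144, 144]
rot    : [8, 144, 144, 48]
13     : [8, 144, 144, 48, 13]
+      : [8, 144, 144, 61]
dup    : [8, 144, 144, 61, 61]
swap   : [8, 144, 144, 61, 61]
-      : [8, 144, 144, 0]
negate : [8, 144, 144, 0]
drop   : [8, 144, 144]
negate : [8, 144, -144]
rot    : [144, -144, 8]
*      : [144, -1152]
swap   : [-1152, 144]
-      : [-1296]
2      : [-1296, 2]
+      : [-1294]

-1294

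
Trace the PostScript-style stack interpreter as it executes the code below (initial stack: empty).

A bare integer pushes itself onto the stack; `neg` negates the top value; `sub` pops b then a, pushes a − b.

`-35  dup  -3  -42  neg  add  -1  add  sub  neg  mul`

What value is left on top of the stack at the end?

-2555

-35 -> -35
dup -> -35 -35
-3  -> -35 -35 -3
-42 -> -35 -35 -3 -42
neg -> -35 -35 -3 42
add -> -35 -35 39
-1  -> -35 -35 39 -1
add -> -35 -35 38
sub -> -35 -73
neg -> -35 73
mul -> -2555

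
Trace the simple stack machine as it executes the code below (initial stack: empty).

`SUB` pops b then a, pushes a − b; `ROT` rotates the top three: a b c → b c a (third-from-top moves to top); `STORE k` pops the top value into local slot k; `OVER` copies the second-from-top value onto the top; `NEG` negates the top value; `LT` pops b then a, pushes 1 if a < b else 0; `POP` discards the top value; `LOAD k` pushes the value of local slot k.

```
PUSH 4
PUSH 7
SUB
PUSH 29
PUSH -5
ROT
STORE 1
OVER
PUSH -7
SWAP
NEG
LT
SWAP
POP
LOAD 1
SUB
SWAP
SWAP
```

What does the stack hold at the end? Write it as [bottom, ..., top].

PUSH 4  → 4
PUSH 7  → 4 7
SUB     → -3
PUSH 29 → -3 29
PUSH -5 → -3 29 -5
ROT     → 29 -5 -3
STORE 1 → 29 -5
OVER    → 29 -5 29
PUSH -7 → 29 -5 29 -7
SWAP    → 29 -5 -7 29
NEG     → 29 -5 -7 -29
LT      → 29 -5 0
SWAP    → 29 0 -5
POP     → 29 0
LOAD 1  → 29 0 -3
SUB     → 29 3
SWAP    → 3 29
SWAP    → 29 3

[29, 3]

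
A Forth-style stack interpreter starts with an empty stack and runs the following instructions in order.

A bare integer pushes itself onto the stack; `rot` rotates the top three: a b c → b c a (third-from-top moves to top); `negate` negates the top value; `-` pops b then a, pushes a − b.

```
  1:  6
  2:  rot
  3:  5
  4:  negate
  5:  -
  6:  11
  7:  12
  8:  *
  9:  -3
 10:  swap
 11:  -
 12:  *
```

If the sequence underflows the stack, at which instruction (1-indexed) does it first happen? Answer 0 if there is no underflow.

2

6  [6]
rot  — needs 3 operands, stack has 1 → underflow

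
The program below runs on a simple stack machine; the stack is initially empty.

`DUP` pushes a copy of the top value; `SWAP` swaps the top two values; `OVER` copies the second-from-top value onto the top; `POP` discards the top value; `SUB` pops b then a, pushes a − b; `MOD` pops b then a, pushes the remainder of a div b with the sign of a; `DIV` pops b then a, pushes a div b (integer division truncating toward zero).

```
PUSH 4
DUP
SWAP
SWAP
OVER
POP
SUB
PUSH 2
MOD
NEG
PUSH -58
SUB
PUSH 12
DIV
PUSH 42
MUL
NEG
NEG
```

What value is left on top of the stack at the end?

168

PUSH 4   -> [4]
DUP      -> [4, 4]
SWAP     -> [4, 4]
SWAP     -> [4, 4]
OVER     -> [4, 4, 4]
POP      -> [4, 4]
SUB      -> [0]
PUSH 2   -> [0, 2]
MOD      -> [0]
NEG      -> [0]
PUSH -58 -> [0, -58]
SUB      -> [58]
PUSH 12  -> [58, 12]
DIV      -> [4]
PUSH 42  -> [4, 42]
MUL      -> [168]
NEG      -> [-168]
NEG      -> [168]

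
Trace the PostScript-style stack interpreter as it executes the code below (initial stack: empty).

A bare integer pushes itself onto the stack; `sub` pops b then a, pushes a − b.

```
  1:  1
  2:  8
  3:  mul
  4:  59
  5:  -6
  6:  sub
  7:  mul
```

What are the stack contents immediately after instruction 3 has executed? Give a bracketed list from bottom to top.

1   : 1
8   : 1 8
mul : 8

[8]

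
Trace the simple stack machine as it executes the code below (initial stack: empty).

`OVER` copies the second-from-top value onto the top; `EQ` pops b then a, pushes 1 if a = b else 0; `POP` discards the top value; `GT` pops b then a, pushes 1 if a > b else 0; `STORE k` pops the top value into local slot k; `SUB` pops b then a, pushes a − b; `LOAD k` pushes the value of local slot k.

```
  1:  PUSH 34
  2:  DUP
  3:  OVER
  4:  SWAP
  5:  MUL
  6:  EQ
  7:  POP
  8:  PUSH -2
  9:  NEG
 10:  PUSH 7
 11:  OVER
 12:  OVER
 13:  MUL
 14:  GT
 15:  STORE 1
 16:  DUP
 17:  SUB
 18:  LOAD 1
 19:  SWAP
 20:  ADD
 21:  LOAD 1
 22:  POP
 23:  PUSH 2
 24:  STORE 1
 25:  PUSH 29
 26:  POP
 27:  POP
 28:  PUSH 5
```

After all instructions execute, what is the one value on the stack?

5

PUSH 34 → [34]
DUP     → [34, 34]
OVER    → [34, 34, 34]
SWAP    → [34, 34, 34]
MUL     → [34, 1156]
EQ      → [0]
POP     → []
PUSH -2 → [-2]
NEG     → [2]
PUSH 7  → [2, 7]
OVER    → [2, 7, 2]
OVER    → [2, 7, 2, 7]
MUL     → [2, 7, 14]
GT      → [2, 0]
STORE 1 → [2]
DUP     → [2, 2]
SUB     → [0]
LOAD 1  → [0, 0]
SWAP    → [0, 0]
ADD     → [0]
LOAD 1  → [0, 0]
POP     → [0]
PUSH 2  → [0, 2]
STORE 1 → [0]
PUSH 29 → [0, 29]
POP     → [0]
POP     → []
PUSH 5  → [5]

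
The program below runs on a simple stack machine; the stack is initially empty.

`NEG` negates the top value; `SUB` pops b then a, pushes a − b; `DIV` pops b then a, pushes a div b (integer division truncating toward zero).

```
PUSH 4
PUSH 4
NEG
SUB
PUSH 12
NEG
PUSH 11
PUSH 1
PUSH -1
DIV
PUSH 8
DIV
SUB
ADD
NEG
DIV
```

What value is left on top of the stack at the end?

PUSH 4  : 4
PUSH 4  : 4 4
NEG     : 4 -4
SUB     : 8
PUSH 12 : 8 12
NEG     : 8 -12
PUSH 11 : 8 -12 11
PUSH 1  : 8 -12 11 1
PUSH -1 : 8 -12 11 1 -1
DIV     : 8 -12 11 -1
PUSH 8  : 8 -12 11 -1 8
DIV     : 8 -12 11 0
SUB     : 8 -12 11
ADD     : 8 -1
NEG     : 8 1
DIV     : 8

8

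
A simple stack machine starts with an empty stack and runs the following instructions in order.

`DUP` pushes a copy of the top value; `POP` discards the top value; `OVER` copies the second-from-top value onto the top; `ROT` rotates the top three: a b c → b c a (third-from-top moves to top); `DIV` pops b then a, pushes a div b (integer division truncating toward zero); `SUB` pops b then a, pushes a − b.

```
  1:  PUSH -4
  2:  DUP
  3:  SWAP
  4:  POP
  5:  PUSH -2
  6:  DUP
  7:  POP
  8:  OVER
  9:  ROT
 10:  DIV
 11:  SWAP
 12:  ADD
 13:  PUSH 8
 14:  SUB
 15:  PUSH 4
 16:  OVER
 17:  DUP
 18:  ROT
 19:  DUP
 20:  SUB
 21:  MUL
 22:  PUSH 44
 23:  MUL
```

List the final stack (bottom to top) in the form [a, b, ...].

PUSH -4 → [-4]
DUP     → [-4, -4]
SWAP    → [-4, -4]
POP     → [-4]
PUSH -2 → [-4, -2]
DUP     → [-4, -2, -2]
POP     → [-4, -2]
OVER    → [-4, -2, -4]
ROT     → [-2, -4, -4]
DIV     → [-2, 1]
SWAP    → [1, -2]
ADD     → [-1]
PUSH 8  → [-1, 8]
SUB     → [-9]
PUSH 4  → [-9, 4]
OVER    → [-9, 4, -9]
DUP     → [-9, 4, -9, -9]
ROT     → [-9, -9, -9, 4]
DUP     → [-9, -9, -9, 4, 4]
SUB     → [-9, -9, -9, 0]
MUL     → [-9, -9, 0]
PUSH 44 → [-9, -9, 0, 44]
MUL     → [-9, -9, 0]

[-9, -9, 0]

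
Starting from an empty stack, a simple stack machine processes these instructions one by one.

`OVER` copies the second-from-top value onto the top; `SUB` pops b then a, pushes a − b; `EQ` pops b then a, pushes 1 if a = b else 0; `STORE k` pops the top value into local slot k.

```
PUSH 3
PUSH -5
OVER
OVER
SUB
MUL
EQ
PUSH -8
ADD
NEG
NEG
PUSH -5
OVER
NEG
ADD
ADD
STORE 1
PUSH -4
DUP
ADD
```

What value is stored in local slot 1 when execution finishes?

-5

PUSH 3   3
PUSH -5  3 -5
OVER     3 -5 3
OVER     3 -5 3 -5
SUB      3 -5 8
MUL      3 -40
EQ       0
PUSH -8  0 -8
ADD      -8
NEG      8
NEG      -8
PUSH -5  -8 -5
OVER     -8 -5 -8
NEG      -8 -5 8
ADD      -8 3
ADD      -5
STORE 1  (empty)
PUSH -4  -4
DUP      -4 -4
ADD      -8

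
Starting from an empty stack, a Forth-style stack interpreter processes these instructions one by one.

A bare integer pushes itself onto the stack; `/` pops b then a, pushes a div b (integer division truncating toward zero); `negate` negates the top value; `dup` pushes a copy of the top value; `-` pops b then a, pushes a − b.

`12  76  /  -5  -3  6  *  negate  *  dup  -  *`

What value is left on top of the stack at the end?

0

12     → 12
76     → 12 76
/      → 0
-5     → 0 -5
-3     → 0 -5 -3
6      → 0 -5 -3 6
*      → 0 -5 -18
negate → 0 -5 18
*      → 0 -90
dup    → 0 -90 -90
-      → 0 0
*      → 0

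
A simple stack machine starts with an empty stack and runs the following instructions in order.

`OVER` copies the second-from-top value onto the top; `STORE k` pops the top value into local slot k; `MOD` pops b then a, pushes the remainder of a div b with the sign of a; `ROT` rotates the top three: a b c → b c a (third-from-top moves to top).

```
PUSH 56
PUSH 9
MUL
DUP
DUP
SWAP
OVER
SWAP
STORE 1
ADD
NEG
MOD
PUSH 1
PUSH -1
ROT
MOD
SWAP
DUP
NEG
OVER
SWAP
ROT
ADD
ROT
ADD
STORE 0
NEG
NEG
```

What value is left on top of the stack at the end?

1

PUSH 56 : 56
PUSH 9  : 56 9
MUL     : 504
DUP     : 504 504
DUP     : 504 504 504
SWAP    : 504 504 504
OVER    : 504 504 504 504
SWAP    : 504 504 504 504
STORE 1 : 504 504 504
ADD     : 504 1008
NEG     : 504 -1008
MOD     : 504
PUSH 1  : 504 1
PUSH -1 : 504 1 -1
ROT     : 1 -1 504
MOD     : 1 -1
SWAP    : -1 1
DUP     : -1 1 1
NEG     : -1 1 -1
OVER    : -1 1 -1 1
SWAP    : -1 1 1 -1
ROT     : -1 1 -1 1
ADD     : -1 1 0
ROT     : 1 0 -1
ADD     : 1 -1
STORE 0 : 1
NEG     : -1
NEG     : 1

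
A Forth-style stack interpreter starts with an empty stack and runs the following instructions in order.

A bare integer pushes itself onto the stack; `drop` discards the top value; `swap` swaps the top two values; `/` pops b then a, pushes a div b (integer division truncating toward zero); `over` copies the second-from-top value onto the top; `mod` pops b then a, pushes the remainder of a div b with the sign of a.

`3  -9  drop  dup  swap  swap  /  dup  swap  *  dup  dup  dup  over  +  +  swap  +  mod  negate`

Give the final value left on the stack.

3       3
-9      3 -9
drop    3
dup     3 3
swap    3 3
swap    3 3
/       1
dup     1 1
swap    1 1
*       1
dup     1 1
dup     1 1 1
dup     1 1 1 1
over    1 1 1 1 1
+       1 1 1 2
+       1 1 3
swap    1 3 1
+       1 4
mod     1
negate  -1

-1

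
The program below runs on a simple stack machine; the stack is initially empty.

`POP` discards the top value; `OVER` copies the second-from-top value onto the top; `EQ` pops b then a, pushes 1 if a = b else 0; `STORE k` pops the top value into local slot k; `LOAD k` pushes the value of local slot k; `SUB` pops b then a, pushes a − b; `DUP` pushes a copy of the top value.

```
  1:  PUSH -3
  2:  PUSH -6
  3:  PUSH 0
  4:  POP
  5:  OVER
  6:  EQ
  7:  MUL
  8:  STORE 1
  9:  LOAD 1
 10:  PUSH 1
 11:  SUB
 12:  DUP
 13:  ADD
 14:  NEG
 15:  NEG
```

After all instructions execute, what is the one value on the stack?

PUSH -3  [-3]
PUSH -6  [-3, -6]
PUSH 0   [-3, -6, 0]
POP      [-3, -6]
OVER     [-3, -6, -3]
EQ       [-3, 0]
MUL      [0]
STORE 1  []
LOAD 1   [0]
PUSH 1   [0, 1]
SUB      [-1]
DUP      [-1, -1]
ADD      [-2]
NEG      [2]
NEG      [-2]

-2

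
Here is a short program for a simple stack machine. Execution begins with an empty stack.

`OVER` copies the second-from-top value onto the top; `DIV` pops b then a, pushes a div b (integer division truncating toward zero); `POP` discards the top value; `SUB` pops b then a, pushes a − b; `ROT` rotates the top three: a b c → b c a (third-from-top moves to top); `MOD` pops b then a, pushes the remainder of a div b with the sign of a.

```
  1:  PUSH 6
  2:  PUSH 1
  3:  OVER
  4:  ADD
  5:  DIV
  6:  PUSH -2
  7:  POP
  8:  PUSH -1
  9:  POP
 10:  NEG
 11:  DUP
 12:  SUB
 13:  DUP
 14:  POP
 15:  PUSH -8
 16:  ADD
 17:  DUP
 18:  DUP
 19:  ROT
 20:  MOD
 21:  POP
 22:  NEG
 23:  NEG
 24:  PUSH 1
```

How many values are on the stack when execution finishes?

PUSH 6   [6]
PUSH 1   [6, 1]
OVER     [6, 1, 6]
ADD      [6, 7]
DIV      [0]
PUSH -2  [0, -2]
POP      [0]
PUSH -1  [0, -1]
POP      [0]
NEG      [0]
DUP      [0, 0]
SUB      [0]
DUP      [0, 0]
POP      [0]
PUSH -8  [0, -8]
ADD      [-8]
DUP      [-8, -8]
DUP      [-8, -8, -8]
ROT      [-8, -8, -8]
MOD      [-8, 0]
POP      [-8]
NEG      [8]
NEG      [-8]
PUSH 1   [-8, 1]

2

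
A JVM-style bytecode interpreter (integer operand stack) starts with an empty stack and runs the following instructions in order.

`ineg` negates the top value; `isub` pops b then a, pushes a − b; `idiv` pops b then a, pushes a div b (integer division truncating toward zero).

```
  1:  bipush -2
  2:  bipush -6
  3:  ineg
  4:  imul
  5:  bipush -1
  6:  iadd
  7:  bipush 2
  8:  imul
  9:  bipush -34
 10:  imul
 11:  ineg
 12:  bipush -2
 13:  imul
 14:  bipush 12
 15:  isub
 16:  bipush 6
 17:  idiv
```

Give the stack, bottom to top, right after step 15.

[1756]

bipush -2  : [-2]
bipush -6  : [-2, -6]
ineg       : [-2, 6]
imul       : [-12]
bipush -1  : [-12, -1]
iadd       : [-13]
bipush 2   : [-13, 2]
imul       : [-26]
bipush -34 : [-26, -34]
imul       : [884]
ineg       : [-884]
bipush -2  : [-884, -2]
imul       : [1768]
bipush 12  : [1768, 12]
isub       : [1756]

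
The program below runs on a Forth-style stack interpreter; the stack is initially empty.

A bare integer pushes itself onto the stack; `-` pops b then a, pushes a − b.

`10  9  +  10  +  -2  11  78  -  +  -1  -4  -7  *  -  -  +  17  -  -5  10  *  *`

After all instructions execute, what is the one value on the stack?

1400

10 -> [10]
9  -> [10, 9]
+  -> [19]
10 -> [19, 10]
+  -> [29]
-2 -> [29, -2]
11 -> [29, -2, 11]
78 -> [29, -2, 11, 78]
-  -> [29, -2, -67]
+  -> [29, -69]
-1 -> [29, -69, -1]
-4 -> [29, -69, -1, -4]
-7 -> [29, -69, -1, -4, -7]
*  -> [29, -69, -1, 28]
-  -> [29, -69, -29]
-  -> [29, -40]
+  -> [-11]
17 -> [-11, 17]
-  -> [-28]
-5 -> [-28, -5]
10 -> [-28, -5, 10]
*  -> [-28, -50]
*  -> [1400]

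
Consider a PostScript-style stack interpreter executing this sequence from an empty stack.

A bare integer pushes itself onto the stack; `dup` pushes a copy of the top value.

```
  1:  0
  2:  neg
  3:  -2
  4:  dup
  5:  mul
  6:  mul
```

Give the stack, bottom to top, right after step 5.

[0, 4]

0   -> 0
neg -> 0
-2  -> 0 -2
dup -> 0 -2 -2
mul -> 0 4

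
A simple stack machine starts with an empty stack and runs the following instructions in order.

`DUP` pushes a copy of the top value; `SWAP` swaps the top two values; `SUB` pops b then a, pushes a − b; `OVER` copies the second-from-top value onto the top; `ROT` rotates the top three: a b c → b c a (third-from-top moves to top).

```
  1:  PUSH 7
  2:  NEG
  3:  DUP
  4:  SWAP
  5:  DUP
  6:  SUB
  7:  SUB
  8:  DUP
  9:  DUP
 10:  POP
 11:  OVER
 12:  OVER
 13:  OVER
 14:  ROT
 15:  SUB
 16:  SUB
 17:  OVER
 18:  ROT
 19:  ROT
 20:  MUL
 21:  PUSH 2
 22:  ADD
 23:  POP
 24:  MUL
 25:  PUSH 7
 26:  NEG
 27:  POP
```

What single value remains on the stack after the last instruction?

PUSH 7 : 7
NEG    : -7
DUP    : -7 -7
SWAP   : -7 -7
DUP    : -7 -7 -7
SUB    : -7 0
SUB    : -7
DUP    : -7 -7
DUP    : -7 -7 -7
POP    : -7 -7
OVER   : -7 -7 -7
OVER   : -7 -7 -7 -7
OVER   : -7 -7 -7 -7 -7
ROT    : -7 -7 -7 -7 -7
SUB    : -7 -7 -7 0
SUB    : -7 -7 -7
OVER   : -7 -7 -7 -7
ROT    : -7 -7 -7 -7
ROT    : -7 -7 -7 -7
MUL    : -7 -7 49
PUSH 2 : -7 -7 49 2
ADD    : -7 -7 51
POP    : -7 -7
MUL    : 49
PUSH 7 : 49 7
NEG    : 49 -7
POP    : 49

49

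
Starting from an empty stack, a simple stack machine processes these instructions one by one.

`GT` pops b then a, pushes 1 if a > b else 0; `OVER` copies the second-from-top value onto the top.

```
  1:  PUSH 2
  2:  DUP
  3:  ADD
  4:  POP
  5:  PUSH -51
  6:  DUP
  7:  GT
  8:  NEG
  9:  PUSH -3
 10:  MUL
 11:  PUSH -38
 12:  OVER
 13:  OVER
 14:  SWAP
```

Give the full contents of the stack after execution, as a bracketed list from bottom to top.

[0, -38, -38, 0]

PUSH 2   : [2]
DUP      : [2, 2]
ADD      : [4]
POP      : []
PUSH -51 : [-51]
DUP      : [-51, -51]
GT       : [0]
NEG      : [0]
PUSH -3  : [0, -3]
MUL      : [0]
PUSH -38 : [0, -38]
OVER     : [0, -38, 0]
OVER     : [0, -38, 0, -38]
SWAP     : [0, -38, -38, 0]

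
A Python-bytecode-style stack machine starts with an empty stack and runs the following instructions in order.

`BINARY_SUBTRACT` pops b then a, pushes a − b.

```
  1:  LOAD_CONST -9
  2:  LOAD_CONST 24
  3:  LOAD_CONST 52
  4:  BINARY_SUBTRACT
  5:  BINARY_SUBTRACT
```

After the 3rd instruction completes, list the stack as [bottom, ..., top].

LOAD_CONST -9 -> [-9]
LOAD_CONST 24 -> [-9, 24]
LOAD_CONST 52 -> [-9, 24, 52]

[-9, 24, 52]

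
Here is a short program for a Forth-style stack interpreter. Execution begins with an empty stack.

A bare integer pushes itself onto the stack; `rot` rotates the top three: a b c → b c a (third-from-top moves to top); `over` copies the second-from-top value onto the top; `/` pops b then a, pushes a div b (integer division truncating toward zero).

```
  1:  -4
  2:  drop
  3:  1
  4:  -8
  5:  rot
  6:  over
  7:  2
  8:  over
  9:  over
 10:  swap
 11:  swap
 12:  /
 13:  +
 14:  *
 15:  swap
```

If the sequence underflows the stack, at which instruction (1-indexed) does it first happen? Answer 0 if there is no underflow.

5

-4   : [-4]
drop : []
1    : [1]
-8   : [1, -8]
rot  — needs 3 operands, stack has 2 → underflow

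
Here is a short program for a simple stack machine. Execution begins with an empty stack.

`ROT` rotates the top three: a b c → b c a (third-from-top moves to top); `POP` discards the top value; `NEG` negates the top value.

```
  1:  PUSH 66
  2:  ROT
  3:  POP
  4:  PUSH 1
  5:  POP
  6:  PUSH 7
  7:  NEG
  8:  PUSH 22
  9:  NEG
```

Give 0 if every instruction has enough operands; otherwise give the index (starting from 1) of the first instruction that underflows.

PUSH 66 -> 66
ROT  — needs 3 operands, stack has 1 → underflow

2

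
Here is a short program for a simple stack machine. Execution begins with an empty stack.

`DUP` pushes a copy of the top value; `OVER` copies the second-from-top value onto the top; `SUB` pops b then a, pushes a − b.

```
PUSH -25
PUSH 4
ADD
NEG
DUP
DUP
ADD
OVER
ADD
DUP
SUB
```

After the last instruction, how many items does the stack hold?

2

PUSH -25  -25
PUSH 4    -25 4
ADD       -21
NEG       21
DUP       21 21
DUP       21 21 21
ADD       21 42
OVER      21 42 21
ADD       21 63
DUP       21 63 63
SUB       21 0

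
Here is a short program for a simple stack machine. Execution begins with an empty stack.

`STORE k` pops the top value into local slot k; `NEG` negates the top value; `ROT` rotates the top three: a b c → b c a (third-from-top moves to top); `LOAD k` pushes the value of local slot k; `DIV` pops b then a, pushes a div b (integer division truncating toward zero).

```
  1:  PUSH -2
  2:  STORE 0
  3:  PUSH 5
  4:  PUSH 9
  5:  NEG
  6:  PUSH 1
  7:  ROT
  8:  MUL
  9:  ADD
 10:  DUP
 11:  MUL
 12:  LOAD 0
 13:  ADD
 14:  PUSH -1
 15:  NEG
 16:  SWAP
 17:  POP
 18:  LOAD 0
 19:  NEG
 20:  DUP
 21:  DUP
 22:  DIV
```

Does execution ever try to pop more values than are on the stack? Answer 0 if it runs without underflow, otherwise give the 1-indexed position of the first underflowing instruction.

0

PUSH -2  -2
STORE 0  (empty)
PUSH 5   5
PUSH 9   5 9
NEG      5 -9
PUSH 1   5 -9 1
ROT      -9 1 5
MUL      -9 5
ADD      -4
DUP      -4 -4
MUL      16
LOAD 0   16 -2
ADD      14
PUSH -1  14 -1
NEG      14 1
SWAP     1 14
POP      1
LOAD 0   1 -2
NEG      1 2
DUP      1 2 2
DUP      1 2 2 2
DIV      1 2 1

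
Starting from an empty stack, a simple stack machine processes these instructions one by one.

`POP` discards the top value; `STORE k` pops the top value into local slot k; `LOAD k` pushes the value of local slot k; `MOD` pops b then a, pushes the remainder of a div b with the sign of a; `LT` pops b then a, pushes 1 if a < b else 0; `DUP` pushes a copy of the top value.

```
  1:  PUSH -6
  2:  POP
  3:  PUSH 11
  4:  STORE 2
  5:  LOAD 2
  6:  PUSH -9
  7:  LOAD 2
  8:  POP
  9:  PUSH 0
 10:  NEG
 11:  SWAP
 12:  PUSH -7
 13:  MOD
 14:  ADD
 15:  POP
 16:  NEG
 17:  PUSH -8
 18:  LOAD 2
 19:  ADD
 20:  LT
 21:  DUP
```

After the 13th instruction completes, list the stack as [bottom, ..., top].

[11, 0, -2]

PUSH -6 -> -6
POP     -> (empty)
PUSH 11 -> 11
STORE 2 -> (empty)
LOAD 2  -> 11
PUSH -9 -> 11 -9
LOAD 2  -> 11 -9 11
POP     -> 11 -9
PUSH 0  -> 11 -9 0
NEG     -> 11 -9 0
SWAP    -> 11 0 -9
PUSH -7 -> 11 0 -9 -7
MOD     -> 11 0 -2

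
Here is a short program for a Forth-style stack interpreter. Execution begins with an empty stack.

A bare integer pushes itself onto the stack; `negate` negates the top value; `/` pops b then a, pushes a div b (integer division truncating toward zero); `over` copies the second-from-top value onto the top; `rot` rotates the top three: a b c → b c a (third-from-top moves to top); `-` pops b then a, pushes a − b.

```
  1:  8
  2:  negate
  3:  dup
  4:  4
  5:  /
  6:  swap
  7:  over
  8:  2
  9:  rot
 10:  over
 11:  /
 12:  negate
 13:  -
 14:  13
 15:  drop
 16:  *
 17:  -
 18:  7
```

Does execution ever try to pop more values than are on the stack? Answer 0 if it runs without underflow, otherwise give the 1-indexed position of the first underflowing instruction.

0

8      → [8]
negate → [-8]
dup    → [-8, -8]
4      → [-8, -8, 4]
/      → [-8, -2]
swap   → [-2, -8]
over   → [-2, -8, -2]
2      → [-2, -8, -2, 2]
rot    → [-2, -2, 2, -8]
over   → [-2, -2, 2, -8, 2]
/      → [-2, -2, 2, -4]
negate → [-2, -2, 2, 4]
-      → [-2, -2, -2]
13     → [-2, -2, -2, 13]
drop   → [-2, -2, -2]
*      → [-2, 4]
-      → [-6]
7      → [-6, 7]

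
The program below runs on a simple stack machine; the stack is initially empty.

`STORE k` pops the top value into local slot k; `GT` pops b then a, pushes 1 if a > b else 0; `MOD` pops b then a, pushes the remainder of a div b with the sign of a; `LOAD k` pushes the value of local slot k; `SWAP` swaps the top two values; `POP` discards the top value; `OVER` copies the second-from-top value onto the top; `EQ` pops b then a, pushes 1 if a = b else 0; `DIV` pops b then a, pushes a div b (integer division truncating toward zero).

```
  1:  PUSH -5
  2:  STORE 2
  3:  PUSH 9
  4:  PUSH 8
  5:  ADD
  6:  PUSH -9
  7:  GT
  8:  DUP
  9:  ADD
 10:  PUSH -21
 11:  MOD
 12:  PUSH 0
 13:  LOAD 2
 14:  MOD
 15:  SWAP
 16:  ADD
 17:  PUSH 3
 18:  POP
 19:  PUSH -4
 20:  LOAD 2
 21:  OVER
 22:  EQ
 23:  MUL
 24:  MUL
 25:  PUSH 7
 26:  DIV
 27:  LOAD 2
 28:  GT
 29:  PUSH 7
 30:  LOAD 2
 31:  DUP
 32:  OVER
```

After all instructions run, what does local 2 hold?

PUSH -5  : [-5]
STORE 2  : []
PUSH 9   : [9]
PUSH 8   : [9, 8]
ADD      : [17]
PUSH -9  : [17, -9]
GT       : [1]
DUP      : [1, 1]
ADD      : [2]
PUSH -21 : [2, -21]
MOD      : [2]
PUSH 0   : [2, 0]
LOAD 2   : [2, 0, -5]
MOD      : [2, 0]
SWAP     : [0, 2]
ADD      : [2]
PUSH 3   : [2, 3]
POP      : [2]
PUSH -4  : [2, -4]
LOAD 2   : [2, -4, -5]
OVER     : [2, -4, -5, -4]
EQ       : [2, -4, 0]
MUL      : [2, 0]
MUL      : [0]
PUSH 7   : [0, 7]
DIV      : [0]
LOAD 2   : [0, -5]
GT       : [1]
PUSH 7   : [1, 7]
LOAD 2   : [1, 7, -5]
DUP      : [1, 7, -5, -5]
OVER     : [1, 7, -5, -5, -5]

-5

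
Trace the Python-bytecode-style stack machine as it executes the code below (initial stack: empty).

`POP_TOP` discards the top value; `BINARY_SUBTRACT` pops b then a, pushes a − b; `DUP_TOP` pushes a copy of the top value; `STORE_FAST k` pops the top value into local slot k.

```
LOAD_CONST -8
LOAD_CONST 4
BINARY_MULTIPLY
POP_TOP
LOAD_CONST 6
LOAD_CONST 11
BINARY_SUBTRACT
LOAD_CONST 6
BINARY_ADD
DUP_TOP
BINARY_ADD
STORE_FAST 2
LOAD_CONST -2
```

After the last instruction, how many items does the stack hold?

1

LOAD_CONST -8   → -8
LOAD_CONST 4    → -8 4
BINARY_MULTIPLY → -32
POP_TOP         → (empty)
LOAD_CONST 6    → 6
LOAD_CONST 11   → 6 11
BINARY_SUBTRACT → -5
LOAD_CONST 6    → -5 6
BINARY_ADD      → 1
DUP_TOP         → 1 1
BINARY_ADD      → 2
STORE_FAST 2    → (empty)
LOAD_CONST -2   → -2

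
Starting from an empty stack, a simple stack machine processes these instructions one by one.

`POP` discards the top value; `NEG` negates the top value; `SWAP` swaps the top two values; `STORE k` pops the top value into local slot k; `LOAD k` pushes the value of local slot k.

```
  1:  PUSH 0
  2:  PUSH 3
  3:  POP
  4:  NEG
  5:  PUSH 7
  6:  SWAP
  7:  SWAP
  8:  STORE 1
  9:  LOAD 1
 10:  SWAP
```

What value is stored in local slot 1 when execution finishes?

7

PUSH 0  -> 0
PUSH 3  -> 0 3
POP     -> 0
NEG     -> 0
PUSH 7  -> 0 7
SWAP    -> 7 0
SWAP    -> 0 7
STORE 1 -> 0
LOAD 1  -> 0 7
SWAP    -> 7 0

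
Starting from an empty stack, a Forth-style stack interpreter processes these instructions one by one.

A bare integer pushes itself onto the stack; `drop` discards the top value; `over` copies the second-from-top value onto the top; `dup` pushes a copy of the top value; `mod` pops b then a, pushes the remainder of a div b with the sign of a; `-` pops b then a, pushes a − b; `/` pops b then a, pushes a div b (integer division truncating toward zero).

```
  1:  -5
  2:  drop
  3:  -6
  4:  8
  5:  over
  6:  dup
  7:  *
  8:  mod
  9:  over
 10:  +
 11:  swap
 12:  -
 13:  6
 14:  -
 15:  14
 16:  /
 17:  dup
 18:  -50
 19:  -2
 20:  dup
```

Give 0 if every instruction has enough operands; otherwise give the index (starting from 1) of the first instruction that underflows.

-5   → [-5]
drop → []
-6   → [-6]
8    → [-6, 8]
over → [-6, 8, -6]
dup  → [-6, 8, -6, -6]
*    → [-6, 8, 36]
mod  → [-6, 8]
over → [-6, 8, -6]
+    → [-6, 2]
swap → [2, -6]
-    → [8]
6    → [8, 6]
-    → [2]
14   → [2, 14]
/    → [0]
dup  → [0, 0]
-50  → [0, 0, -50]
-2   → [0, 0, -50, -2]
dup  → [0, 0, -50, -2, -2]

0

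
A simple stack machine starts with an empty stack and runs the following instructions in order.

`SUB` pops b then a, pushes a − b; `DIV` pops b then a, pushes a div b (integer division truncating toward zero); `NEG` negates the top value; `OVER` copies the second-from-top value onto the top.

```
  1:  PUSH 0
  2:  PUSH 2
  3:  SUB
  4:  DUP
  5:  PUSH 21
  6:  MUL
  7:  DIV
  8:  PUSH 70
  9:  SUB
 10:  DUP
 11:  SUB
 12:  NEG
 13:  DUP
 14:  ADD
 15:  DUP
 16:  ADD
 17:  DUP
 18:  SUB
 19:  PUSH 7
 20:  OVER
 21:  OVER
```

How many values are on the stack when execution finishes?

4

PUSH 0  -> [0]
PUSH 2  -> [0, 2]
SUB     -> [-2]
DUP     -> [-2, -2]
PUSH 21 -> [-2, -2, 21]
MUL     -> [-2, -42]
DIV     -> [0]
PUSH 70 -> [0, 70]
SUB     -> [-70]
DUP     -> [-70, -70]
SUB     -> [0]
NEG     -> [0]
DUP     -> [0, 0]
ADD     -> [0]
DUP     -> [0, 0]
ADD     -> [0]
DUP     -> [0, 0]
SUB     -> [0]
PUSH 7  -> [0, 7]
OVER    -> [0, 7, 0]
OVER    -> [0, 7, 0, 7]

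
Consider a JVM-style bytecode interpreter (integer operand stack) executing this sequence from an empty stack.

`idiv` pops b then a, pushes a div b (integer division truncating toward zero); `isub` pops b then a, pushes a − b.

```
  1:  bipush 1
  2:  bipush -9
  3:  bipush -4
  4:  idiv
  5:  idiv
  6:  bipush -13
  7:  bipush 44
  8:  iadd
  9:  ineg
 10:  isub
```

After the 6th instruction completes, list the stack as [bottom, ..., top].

bipush 1   : [1]
bipush -9  : [1, -9]
bipush -4  : [1, -9, -4]
idiv       : [1, 2]
idiv       : [0]
bipush -13 : [0, -13]

[0, -13]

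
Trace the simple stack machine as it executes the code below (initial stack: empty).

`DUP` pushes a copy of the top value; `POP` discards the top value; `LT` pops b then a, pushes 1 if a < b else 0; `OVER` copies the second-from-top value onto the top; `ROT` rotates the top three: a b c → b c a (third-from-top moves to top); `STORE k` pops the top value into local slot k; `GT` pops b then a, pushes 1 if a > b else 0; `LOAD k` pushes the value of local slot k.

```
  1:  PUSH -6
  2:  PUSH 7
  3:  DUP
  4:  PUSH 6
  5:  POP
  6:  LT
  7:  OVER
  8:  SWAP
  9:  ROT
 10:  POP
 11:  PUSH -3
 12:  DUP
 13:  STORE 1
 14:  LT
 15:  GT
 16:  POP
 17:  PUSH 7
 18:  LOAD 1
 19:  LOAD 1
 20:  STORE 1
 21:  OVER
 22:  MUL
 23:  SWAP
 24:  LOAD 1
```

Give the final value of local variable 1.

-3

PUSH -6 : [-6]
PUSH 7  : [-6, 7]
DUP     : [-6, 7, 7]
PUSH 6  : [-6, 7, 7, 6]
POP     : [-6, 7, 7]
LT      : [-6, 0]
OVER    : [-6, 0, -6]
SWAP    : [-6, -6, 0]
ROT     : [-6, 0, -6]
POP     : [-6, 0]
PUSH -3 : [-6, 0, -3]
DUP     : [-6, 0, -3, -3]
STORE 1 : [-6, 0, -3]
LT      : [-6, 0]
GT      : [0]
POP     : []
PUSH 7  : [7]
LOAD 1  : [7, -3]
LOAD 1  : [7, -3, -3]
STORE 1 : [7, -3]
OVER    : [7, -3, 7]
MUL     : [7, -21]
SWAP    : [-21, 7]
LOAD 1  : [-21, 7, -3]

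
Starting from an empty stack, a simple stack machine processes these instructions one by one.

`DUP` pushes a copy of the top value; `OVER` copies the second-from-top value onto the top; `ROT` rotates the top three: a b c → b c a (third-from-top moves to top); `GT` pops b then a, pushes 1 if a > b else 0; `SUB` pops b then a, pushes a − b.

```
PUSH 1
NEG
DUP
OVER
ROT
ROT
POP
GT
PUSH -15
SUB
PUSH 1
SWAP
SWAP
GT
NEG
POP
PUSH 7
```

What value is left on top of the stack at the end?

PUSH 1   → [1]
NEG      → [-1]
DUP      → [-1, -1]
OVER     → [-1, -1, -1]
ROT      → [-1, -1, -1]
ROT      → [-1, -1, -1]
POP      → [-1, -1]
GT       → [0]
PUSH -15 → [0, -15]
SUB      → [15]
PUSH 1   → [15, 1]
SWAP     → [1, 15]
SWAP     → [15, 1]
GT       → [1]
NEG      → [-1]
POP      → []
PUSH 7   → [7]

7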